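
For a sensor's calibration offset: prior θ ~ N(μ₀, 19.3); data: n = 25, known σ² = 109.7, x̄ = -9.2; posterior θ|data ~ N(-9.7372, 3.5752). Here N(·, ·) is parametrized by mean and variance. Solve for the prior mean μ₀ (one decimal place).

The posterior mean is a precision-weighted average: μ_n = (τ₀μ₀ + τ_data·x̄)/(τ₀+τ_data), with τ₀=1/σ₀² and τ_data=n/σ².
Here τ₀ = 1/19.3 = 0.051813 and τ_data = 25/109.7 = 0.227894, so τ_n = 0.279707.
Rearranging for μ₀: μ₀ = (μ_n·τ_n − τ_data·x̄)/τ₀ = (-9.7372·0.279707 − 0.227894·-9.2) / 0.051813 = -0.626938/0.051813 ≈ -12.1.

μ₀ = -12.1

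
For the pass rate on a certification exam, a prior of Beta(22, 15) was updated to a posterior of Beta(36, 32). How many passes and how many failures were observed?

Under Beta–binomial conjugacy the posterior parameters are (α+s, β+f).
Match parameters: s=36−22=14, f=32−15=17.

14 passes and 17 failures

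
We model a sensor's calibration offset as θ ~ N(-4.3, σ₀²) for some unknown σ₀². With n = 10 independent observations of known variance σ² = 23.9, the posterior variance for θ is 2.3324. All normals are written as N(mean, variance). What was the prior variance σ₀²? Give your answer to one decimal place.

σ₀² = 96.8

For the Normal–Normal model with known σ², precisions add: τ_n = τ₀ + n/σ².
So 1/σ₀² = 1/2.3324 − 10/23.9 = 0.428743 − 0.418410 = 0.010333.
Hence σ₀² = 1/0.010333 ≈ 96.8.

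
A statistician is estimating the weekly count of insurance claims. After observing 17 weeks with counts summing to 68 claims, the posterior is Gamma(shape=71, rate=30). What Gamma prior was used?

A Gamma(α, β) prior (rate parametrization) on a Poisson rate with n observations summing to S gives posterior Gamma(α+S, β+n).
So α = 71 − 68 = 3 and β = 30 − 17 = 13.

Gamma(shape=3, rate=13)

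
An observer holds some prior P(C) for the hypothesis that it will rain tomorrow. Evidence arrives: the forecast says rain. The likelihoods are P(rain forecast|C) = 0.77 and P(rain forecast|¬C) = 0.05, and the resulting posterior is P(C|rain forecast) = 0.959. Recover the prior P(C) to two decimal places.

Bayes' rule in odds form gives O(C|E) = O(C)·[P(E|C)/P(E|¬C)], hence O(C) = O(C|E)/LR.
Posterior odds = 0.959/(1−0.959) = 23.3902. LR = 0.77/0.05 = 15.4000.
Prior odds = 23.3902/15.4000 = 1.5188, so P(C) = 1.5188/(1+1.5188) ≈ 0.60.

P(C) = 0.60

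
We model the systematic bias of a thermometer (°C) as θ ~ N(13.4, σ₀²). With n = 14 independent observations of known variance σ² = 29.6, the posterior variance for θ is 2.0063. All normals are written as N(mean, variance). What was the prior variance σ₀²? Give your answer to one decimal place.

Posterior precision equals prior precision plus data precision: 1/σ_n² = 1/σ₀² + n/σ².
So 1/σ₀² = 1/2.0063 − 14/29.6 = 0.498430 − 0.472973 = 0.025457.
Hence σ₀² = 1/0.025457 ≈ 39.3.

σ₀² = 39.3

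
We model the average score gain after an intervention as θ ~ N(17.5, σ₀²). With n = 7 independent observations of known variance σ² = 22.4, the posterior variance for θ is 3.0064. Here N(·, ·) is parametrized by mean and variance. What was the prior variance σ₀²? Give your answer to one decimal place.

σ₀² = 49.7

Posterior precision equals prior precision plus data precision: 1/σ_n² = 1/σ₀² + n/σ².
So 1/σ₀² = 1/3.0064 − 7/22.4 = 0.332624 − 0.312500 = 0.020124.
Hence σ₀² = 1/0.020124 ≈ 49.7.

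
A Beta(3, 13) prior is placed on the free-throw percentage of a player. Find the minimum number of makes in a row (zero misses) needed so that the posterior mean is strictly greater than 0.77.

k = 41

After k makes and 0 misses the posterior is Beta(3+k, 13), with mean (3+k)/(3+13+k).
Set (3+k)/(16+k) > 0.77 and solve: k > (0.77·16 − 3)/(1 − 0.77) = 40.522.
The smallest integer exceeding 40.522 is 41, and checking k=41: (44)/(57) = 0.7719 > 0.77.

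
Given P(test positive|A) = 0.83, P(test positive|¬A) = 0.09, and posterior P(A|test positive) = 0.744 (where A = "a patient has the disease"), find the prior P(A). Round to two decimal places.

P(A) = 0.24

Bayes' rule in odds form gives O(A|E) = O(A)·[P(E|A)/P(E|¬A)], hence O(A) = O(A|E)/LR.
Posterior odds = 0.744/(1−0.744) = 2.9062. LR = 0.83/0.09 = 9.2222.
Prior odds = 2.9062/9.2222 = 0.3151, so P(A) = 0.3151/(1+0.3151) ≈ 0.24.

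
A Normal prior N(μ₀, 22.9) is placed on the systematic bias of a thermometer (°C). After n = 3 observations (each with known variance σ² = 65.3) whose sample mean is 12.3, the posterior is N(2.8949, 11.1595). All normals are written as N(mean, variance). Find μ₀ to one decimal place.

μ₀ = -7.0

With known observation variance, the Normal–Normal posterior has precision τ_n = τ₀ + n/σ² and mean μ_n = (τ₀μ₀ + (n/σ²)x̄)/τ_n.
Here τ₀ = 1/22.9 = 0.043668 and τ_data = 3/65.3 = 0.045942, so τ_n = 0.089610.
Rearranging for μ₀: μ₀ = (μ_n·τ_n − τ_data·x̄)/τ₀ = (2.8949·0.089610 − 0.045942·12.3) / 0.043668 = -0.305675/0.043668 ≈ -7.0.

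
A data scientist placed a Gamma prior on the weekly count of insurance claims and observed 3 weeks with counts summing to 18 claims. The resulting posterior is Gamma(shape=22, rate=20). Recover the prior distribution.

A Gamma(α, β) prior (rate parametrization) on a Poisson rate with n observations summing to S gives posterior Gamma(α+S, β+n).
So α = 22 − 18 = 4 and β = 20 − 3 = 17.

Gamma(shape=4, rate=17)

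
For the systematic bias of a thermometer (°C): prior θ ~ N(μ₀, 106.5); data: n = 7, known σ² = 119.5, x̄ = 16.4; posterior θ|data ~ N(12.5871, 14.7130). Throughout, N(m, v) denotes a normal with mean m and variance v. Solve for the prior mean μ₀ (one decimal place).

The posterior mean is a precision-weighted average: μ_n = (τ₀μ₀ + τ_data·x̄)/(τ₀+τ_data), with τ₀=1/σ₀² and τ_data=n/σ².
Here τ₀ = 1/106.5 = 0.009390 and τ_data = 7/119.5 = 0.058577, so τ_n = 0.067967.
Rearranging for μ₀: μ₀ = (μ_n·τ_n − τ_data·x̄)/τ₀ = (12.5871·0.067967 − 0.058577·16.4) / 0.009390 = -0.105155/0.009390 ≈ -11.2.

μ₀ = -11.2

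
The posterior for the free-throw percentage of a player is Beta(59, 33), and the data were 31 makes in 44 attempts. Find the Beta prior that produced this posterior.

Beta is conjugate to the binomial likelihood: posterior = Beta(α+s, β+f).
So α = 59 − 31 = 28 and β = 33 − 13 = 20.

Beta(28, 20)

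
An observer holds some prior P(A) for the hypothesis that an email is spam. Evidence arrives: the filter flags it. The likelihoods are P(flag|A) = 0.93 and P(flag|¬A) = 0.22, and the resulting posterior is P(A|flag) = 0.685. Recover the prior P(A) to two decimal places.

P(A) = 0.34

In odds form, posterior odds = prior odds × likelihood ratio, so prior odds = posterior odds ÷ LR.
Posterior odds = 0.685/(1−0.685) = 2.1746. LR = 0.93/0.22 = 4.2273.
Prior odds = 2.1746/4.2273 = 0.5144, so P(A) = 0.5144/(1+0.5144) ≈ 0.34.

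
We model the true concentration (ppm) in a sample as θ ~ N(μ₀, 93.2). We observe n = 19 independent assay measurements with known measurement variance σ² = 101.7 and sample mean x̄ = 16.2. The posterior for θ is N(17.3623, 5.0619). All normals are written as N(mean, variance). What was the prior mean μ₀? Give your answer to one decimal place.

μ₀ = 37.6

With known observation variance, the Normal–Normal posterior has precision τ_n = τ₀ + n/σ² and mean μ_n = (τ₀μ₀ + (n/σ²)x̄)/τ_n.
Here τ₀ = 1/93.2 = 0.010730 and τ_data = 19/101.7 = 0.186824, so τ_n = 0.197554.
Rearranging for μ₀: μ₀ = (μ_n·τ_n − τ_data·x̄)/τ₀ = (17.3623·0.197554 − 0.186824·16.2) / 0.010730 = 0.403443/0.010730 ≈ 37.6.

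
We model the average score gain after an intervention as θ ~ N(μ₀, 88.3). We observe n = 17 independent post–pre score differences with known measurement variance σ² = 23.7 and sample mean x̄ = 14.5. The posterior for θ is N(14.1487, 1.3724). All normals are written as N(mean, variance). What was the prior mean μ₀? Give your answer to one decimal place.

μ₀ = -8.1

The posterior mean is a precision-weighted average: μ_n = (τ₀μ₀ + τ_data·x̄)/(τ₀+τ_data), with τ₀=1/σ₀² and τ_data=n/σ².
Here τ₀ = 1/88.3 = 0.011325 and τ_data = 17/23.7 = 0.717300, so τ_n = 0.728625.
Rearranging for μ₀: μ₀ = (μ_n·τ_n − τ_data·x̄)/τ₀ = (14.1487·0.728625 − 0.717300·14.5) / 0.011325 = -0.091753/0.011325 ≈ -8.1.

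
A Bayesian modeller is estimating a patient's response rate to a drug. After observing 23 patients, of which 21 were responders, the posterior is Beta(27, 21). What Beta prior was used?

Beta(6, 19)

A Beta(a, b) prior with s successes and f failures in binomial data gives a Beta(a+s, b+f) posterior.
Subtract the data counts: 27−21=6, 21−2=19.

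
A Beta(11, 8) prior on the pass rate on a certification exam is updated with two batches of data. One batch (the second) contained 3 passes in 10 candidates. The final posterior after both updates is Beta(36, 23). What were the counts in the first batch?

22 passes and 8 failures

Because Beta–binomial updating is additive in the counts, the combined data contributed (α_post−α_prior, β_post−β_prior) successes and failures.
Total across both batches: 36−11=25 passes, 23−8=15 failures.
Subtract the second batch: 25−3=22 passes and 15−7=8 failures.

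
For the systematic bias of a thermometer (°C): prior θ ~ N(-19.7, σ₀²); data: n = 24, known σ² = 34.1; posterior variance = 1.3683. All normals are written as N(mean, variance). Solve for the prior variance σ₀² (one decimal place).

For the Normal–Normal model with known σ², precisions add: τ_n = τ₀ + n/σ².
So 1/σ₀² = 1/1.3683 − 24/34.1 = 0.730834 − 0.703812 = 0.027022.
Hence σ₀² = 1/0.027022 ≈ 37.0.

σ₀² = 37.0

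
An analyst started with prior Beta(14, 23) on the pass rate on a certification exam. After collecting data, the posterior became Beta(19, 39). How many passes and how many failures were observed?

Beta is conjugate to the binomial likelihood: posterior = Beta(a+s, b+f).
Match parameters: s=19−14=5, f=39−23=16.

5 passes and 16 failures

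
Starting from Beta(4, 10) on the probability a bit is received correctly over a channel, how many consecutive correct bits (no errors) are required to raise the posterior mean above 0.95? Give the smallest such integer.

k = 187

After k correct bits and 0 errors the posterior is Beta(4+k, 10), with mean (4+k)/(4+10+k).
Set (4+k)/(14+k) > 0.95 and solve: k > (0.95·14 − 4)/(1 − 0.95) = 186.000.
The smallest integer exceeding 186.000 is 187.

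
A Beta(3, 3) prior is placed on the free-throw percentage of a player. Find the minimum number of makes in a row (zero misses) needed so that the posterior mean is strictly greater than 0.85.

k = 15

After k makes and 0 misses the posterior is Beta(3+k, 3), with mean (3+k)/(3+3+k).
Set (3+k)/(6+k) > 0.85 and solve: k > (0.85·6 − 3)/(1 − 0.85) = 14.000.
The smallest integer exceeding 14.000 is 15, and checking k=15: (18)/(21) = 0.8571 > 0.85.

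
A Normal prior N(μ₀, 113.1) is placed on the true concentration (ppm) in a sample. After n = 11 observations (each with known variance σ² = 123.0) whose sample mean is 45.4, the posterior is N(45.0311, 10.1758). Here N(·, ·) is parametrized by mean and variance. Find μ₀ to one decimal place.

With known observation variance, the Normal–Normal posterior has precision τ_n = τ₀ + n/σ² and mean μ_n = (τ₀μ₀ + (n/σ²)x̄)/τ_n.
Here τ₀ = 1/113.1 = 0.008842 and τ_data = 11/123.0 = 0.089431, so τ_n = 0.098273.
Rearranging for μ₀: μ₀ = (μ_n·τ_n − τ_data·x̄)/τ₀ = (45.0311·0.098273 − 0.089431·45.4) / 0.008842 = 0.365174/0.008842 ≈ 41.3.

μ₀ = 41.3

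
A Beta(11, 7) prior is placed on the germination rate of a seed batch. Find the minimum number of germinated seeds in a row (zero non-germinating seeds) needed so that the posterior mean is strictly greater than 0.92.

After k germinated seeds and 0 non-germinating seeds the posterior is Beta(11+k, 7), with mean (11+k)/(11+7+k).
Set (11+k)/(18+k) > 0.92 and solve: k > (0.92·18 − 11)/(1 − 0.92) = 69.500.
The smallest integer exceeding 69.500 is 70.

k = 70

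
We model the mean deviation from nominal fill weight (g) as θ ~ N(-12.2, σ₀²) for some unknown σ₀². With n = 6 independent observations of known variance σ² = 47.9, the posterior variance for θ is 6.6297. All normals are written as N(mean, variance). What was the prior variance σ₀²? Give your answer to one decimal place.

σ₀² = 39.1

Posterior precision equals prior precision plus data precision: 1/σ_n² = 1/σ₀² + n/σ².
So 1/σ₀² = 1/6.6297 − 6/47.9 = 0.150836 − 0.125261 = 0.025575.
Hence σ₀² = 1/0.025575 ≈ 39.1.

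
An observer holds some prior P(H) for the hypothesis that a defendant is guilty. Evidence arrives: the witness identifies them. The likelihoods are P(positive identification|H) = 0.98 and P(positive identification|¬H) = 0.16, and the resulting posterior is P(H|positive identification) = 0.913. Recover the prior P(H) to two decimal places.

Bayes' rule in odds form gives O(H|E) = O(H)·[P(E|H)/P(E|¬H)], hence O(H) = O(H|E)/LR.
Posterior odds = 0.913/(1−0.913) = 10.4943. LR = 0.98/0.16 = 6.1250.
Prior odds = 10.4943/6.1250 = 1.7134, so P(H) = 1.7134/(1+1.7134) ≈ 0.63.

P(H) = 0.63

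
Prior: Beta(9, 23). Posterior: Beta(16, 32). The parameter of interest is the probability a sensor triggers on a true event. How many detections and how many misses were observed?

A Beta(α, β) prior with s successes and f failures in binomial data gives a Beta(α+s, β+f) posterior.
Match parameters: s=16−9=7, f=32−23=9.

7 detections and 9 misses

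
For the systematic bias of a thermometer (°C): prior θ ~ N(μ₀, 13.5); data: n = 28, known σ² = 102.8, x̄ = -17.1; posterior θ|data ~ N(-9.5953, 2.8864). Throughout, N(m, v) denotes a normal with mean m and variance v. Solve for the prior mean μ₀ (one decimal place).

μ₀ = 18.0

The posterior mean is a precision-weighted average: μ_n = (τ₀μ₀ + τ_data·x̄)/(τ₀+τ_data), with τ₀=1/σ₀² and τ_data=n/σ².
Here τ₀ = 1/13.5 = 0.074074 and τ_data = 28/102.8 = 0.272374, so τ_n = 0.346448.
Rearranging for μ₀: μ₀ = (μ_n·τ_n − τ_data·x̄)/τ₀ = (-9.5953·0.346448 − 0.272374·-17.1) / 0.074074 = 1.333323/0.074074 ≈ 18.0.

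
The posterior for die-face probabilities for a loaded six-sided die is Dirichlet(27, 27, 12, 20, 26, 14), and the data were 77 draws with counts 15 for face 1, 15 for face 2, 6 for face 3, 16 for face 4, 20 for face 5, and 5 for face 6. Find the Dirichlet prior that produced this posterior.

For a Dirichlet(α) prior with multinomial counts c, the posterior is Dirichlet(α + c) componentwise.
Subtract each count from the matching posterior parameter: 27−15=12, 27−15=12, 12−6=6, 20−16=4, 26−20=6, 14−5=9.

Dirichlet(12, 12, 6, 4, 6, 9)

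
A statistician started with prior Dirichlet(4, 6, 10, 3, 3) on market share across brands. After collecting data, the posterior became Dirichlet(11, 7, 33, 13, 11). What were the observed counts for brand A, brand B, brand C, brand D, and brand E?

For a Dirichlet(α) prior with multinomial counts c, the posterior is Dirichlet(α + c) componentwise.
Counts are posterior − prior componentwise: 11−4=7, 7−6=1, 33−10=23, 13−3=10, 11−3=8.

counts (7, 1, 23, 10, 8)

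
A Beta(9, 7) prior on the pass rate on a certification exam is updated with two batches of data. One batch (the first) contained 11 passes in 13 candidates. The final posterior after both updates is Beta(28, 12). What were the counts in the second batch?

8 passes and 3 failures

Sequential conjugate updates are equivalent to a single update on the pooled data, so total successes = posterior α − prior α and total failures = posterior β − prior β.
Total across both batches: 28−9=19 passes, 12−7=5 failures.
Subtract the first batch: 19−11=8 passes and 5−2=3 failures.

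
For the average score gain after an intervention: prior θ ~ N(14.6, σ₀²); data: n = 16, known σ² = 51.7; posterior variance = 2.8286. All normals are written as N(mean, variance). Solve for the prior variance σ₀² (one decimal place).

For the Normal–Normal model with known σ², precisions add: τ_n = τ₀ + n/σ².
So 1/σ₀² = 1/2.8286 − 16/51.7 = 0.353532 − 0.309478 = 0.044054.
Hence σ₀² = 1/0.044054 ≈ 22.7.

σ₀² = 22.7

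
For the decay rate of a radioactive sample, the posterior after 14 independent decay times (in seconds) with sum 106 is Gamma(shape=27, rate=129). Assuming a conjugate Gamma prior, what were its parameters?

For an exponential likelihood with a Gamma(α, β) prior on the rate, n observations with total T give posterior Gamma(α+n, β+T).
So α = 27 − 14 = 13 and β = 129 − 106 = 23.

Gamma(shape=13, rate=23)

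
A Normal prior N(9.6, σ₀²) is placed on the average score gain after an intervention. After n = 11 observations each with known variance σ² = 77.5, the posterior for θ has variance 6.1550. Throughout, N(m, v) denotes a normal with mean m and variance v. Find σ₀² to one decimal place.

Posterior precision equals prior precision plus data precision: 1/σ_n² = 1/σ₀² + n/σ².
So 1/σ₀² = 1/6.1550 − 11/77.5 = 0.162470 − 0.141935 = 0.020535.
Hence σ₀² = 1/0.020535 ≈ 48.7.

σ₀² = 48.7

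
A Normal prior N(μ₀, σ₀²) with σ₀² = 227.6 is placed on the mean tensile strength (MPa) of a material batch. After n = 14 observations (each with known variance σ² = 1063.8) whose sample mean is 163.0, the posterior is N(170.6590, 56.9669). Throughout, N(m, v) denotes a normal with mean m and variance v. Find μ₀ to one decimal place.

The posterior mean is a precision-weighted average: μ_n = (τ₀μ₀ + τ_data·x̄)/(τ₀+τ_data), with τ₀=1/σ₀² and τ_data=n/σ².
Here τ₀ = 1/227.6 = 0.004394 and τ_data = 14/1063.8 = 0.013160, so τ_n = 0.017554.
Rearranging for μ₀: μ₀ = (μ_n·τ_n − τ_data·x̄)/τ₀ = (170.6590·0.017554 − 0.013160·163.0) / 0.004394 = 0.850668/0.004394 ≈ 193.6.

μ₀ = 193.6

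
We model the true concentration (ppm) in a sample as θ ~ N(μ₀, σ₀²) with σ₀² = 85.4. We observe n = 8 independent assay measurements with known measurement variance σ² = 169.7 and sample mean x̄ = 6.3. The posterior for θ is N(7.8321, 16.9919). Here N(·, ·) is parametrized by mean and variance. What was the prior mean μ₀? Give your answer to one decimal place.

The posterior mean is a precision-weighted average: μ_n = (τ₀μ₀ + τ_data·x̄)/(τ₀+τ_data), with τ₀=1/σ₀² and τ_data=n/σ².
Here τ₀ = 1/85.4 = 0.011710 and τ_data = 8/169.7 = 0.047142, so τ_n = 0.058852.
Rearranging for μ₀: μ₀ = (μ_n·τ_n − τ_data·x̄)/τ₀ = (7.8321·0.058852 − 0.047142·6.3) / 0.011710 = 0.163940/0.011710 ≈ 14.0.

μ₀ = 14.0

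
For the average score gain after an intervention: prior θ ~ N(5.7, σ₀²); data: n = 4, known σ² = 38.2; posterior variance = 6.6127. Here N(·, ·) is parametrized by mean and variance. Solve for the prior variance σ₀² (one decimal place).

σ₀² = 21.5

For the Normal–Normal model with known σ², precisions add: τ_n = τ₀ + n/σ².
So 1/σ₀² = 1/6.6127 − 4/38.2 = 0.151224 − 0.104712 = 0.046512.
Hence σ₀² = 1/0.046512 ≈ 21.5.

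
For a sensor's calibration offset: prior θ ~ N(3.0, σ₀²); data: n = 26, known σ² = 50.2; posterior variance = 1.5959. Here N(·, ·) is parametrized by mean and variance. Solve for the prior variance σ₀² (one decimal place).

σ₀² = 9.2

For the Normal–Normal model with known σ², precisions add: τ_n = τ₀ + n/σ².
So 1/σ₀² = 1/1.5959 − 26/50.2 = 0.626606 − 0.517928 = 0.108678.
Hence σ₀² = 1/0.108678 ≈ 9.2.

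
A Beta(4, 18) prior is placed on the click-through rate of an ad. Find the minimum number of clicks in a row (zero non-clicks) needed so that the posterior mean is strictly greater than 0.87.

k = 117

After k clicks and 0 non-clicks the posterior is Beta(4+k, 18), with mean (4+k)/(4+18+k).
Set (4+k)/(22+k) > 0.87 and solve: k > (0.87·22 − 4)/(1 − 0.87) = 116.462.
The smallest integer exceeding 116.462 is 117, and checking k=117: (121)/(139) = 0.8705 > 0.87.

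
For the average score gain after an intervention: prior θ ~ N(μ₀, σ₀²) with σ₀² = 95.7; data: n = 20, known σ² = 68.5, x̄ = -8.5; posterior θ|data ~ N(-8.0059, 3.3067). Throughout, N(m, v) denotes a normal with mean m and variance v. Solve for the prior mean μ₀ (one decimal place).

μ₀ = 5.8

With known observation variance, the Normal–Normal posterior has precision τ_n = τ₀ + n/σ² and mean μ_n = (τ₀μ₀ + (n/σ²)x̄)/τ_n.
Here τ₀ = 1/95.7 = 0.010449 and τ_data = 20/68.5 = 0.291971, so τ_n = 0.302420.
Rearranging for μ₀: μ₀ = (μ_n·τ_n − τ_data·x̄)/τ₀ = (-8.0059·0.302420 − 0.291971·-8.5) / 0.010449 = 0.060609/0.010449 ≈ 5.8.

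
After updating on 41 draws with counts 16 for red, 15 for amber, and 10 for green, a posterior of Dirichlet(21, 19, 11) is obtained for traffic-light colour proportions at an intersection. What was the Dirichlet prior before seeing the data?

Dirichlet(5, 4, 1)

For a Dirichlet(α) prior with multinomial counts c, the posterior is Dirichlet(α + c) componentwise.
Subtract each count from the matching posterior parameter: 21−16=5, 19−15=4, 11−10=1.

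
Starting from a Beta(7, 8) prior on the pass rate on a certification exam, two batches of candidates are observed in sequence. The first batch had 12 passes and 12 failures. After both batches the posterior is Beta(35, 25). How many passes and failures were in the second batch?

Sequential conjugate updates are equivalent to a single update on the pooled data, so total successes = posterior α − prior α and total failures = posterior β − prior β.
Total across both batches: 35−7=28 passes, 25−8=17 failures.
Subtract the first batch: 28−12=16 passes and 17−12=5 failures.

16 passes and 5 failures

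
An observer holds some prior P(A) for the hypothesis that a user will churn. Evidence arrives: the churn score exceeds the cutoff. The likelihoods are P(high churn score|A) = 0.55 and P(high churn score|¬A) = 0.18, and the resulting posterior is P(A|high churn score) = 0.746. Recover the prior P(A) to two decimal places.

P(A) = 0.49

Bayes' rule in odds form gives O(A|E) = O(A)·[P(E|A)/P(E|¬A)], hence O(A) = O(A|E)/LR.
Posterior odds = 0.746/(1−0.746) = 2.9370. LR = 0.55/0.18 = 3.0556.
Prior odds = 2.9370/3.0556 = 0.9612, so P(A) = 0.9612/(1+0.9612) ≈ 0.49.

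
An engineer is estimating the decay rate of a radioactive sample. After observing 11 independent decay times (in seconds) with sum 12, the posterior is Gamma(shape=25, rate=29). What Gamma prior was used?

Gamma(shape=14, rate=17)

For an exponential likelihood with a Gamma(α, β) prior on the rate, n observations with total T give posterior Gamma(α+n, β+T).
So α = 25 − 11 = 14 and β = 29 − 12 = 17.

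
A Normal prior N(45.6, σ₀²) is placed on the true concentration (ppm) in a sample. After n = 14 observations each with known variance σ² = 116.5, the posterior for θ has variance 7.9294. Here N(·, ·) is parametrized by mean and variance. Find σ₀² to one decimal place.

Posterior precision equals prior precision plus data precision: 1/σ_n² = 1/σ₀² + n/σ².
So 1/σ₀² = 1/7.9294 − 14/116.5 = 0.126113 − 0.120172 = 0.005941.
Hence σ₀² = 1/0.005941 ≈ 168.3.

σ₀² = 168.3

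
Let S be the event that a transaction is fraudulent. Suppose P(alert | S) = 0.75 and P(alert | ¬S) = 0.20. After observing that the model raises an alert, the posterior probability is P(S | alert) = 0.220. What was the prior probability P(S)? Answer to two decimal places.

P(S) = 0.07

Bayes' rule in odds form gives O(S|E) = O(S)·[P(E|S)/P(E|¬S)], hence O(S) = O(S|E)/LR.
Posterior odds = 0.220/(1−0.220) = 0.2821. LR = 0.75/0.20 = 3.7500.
Prior odds = 0.2821/3.7500 = 0.0752, so P(S) = 0.0752/(1+0.0752) ≈ 0.07.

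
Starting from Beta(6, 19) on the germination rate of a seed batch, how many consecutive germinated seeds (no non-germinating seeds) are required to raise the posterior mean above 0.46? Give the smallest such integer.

k = 11

After k germinated seeds and 0 non-germinating seeds the posterior is Beta(6+k, 19), with mean (6+k)/(6+19+k).
Set (6+k)/(25+k) > 0.46 and solve: k > (0.46·25 − 6)/(1 − 0.46) = 10.185.
The smallest integer exceeding 10.185 is 11, and checking k=11: (17)/(36) = 0.4722 > 0.46.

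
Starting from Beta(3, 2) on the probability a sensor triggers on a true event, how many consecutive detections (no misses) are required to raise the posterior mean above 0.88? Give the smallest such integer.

k = 12

After k detections and 0 misses the posterior is Beta(3+k, 2), with mean (3+k)/(3+2+k).
Set (3+k)/(5+k) > 0.88 and solve: k > (0.88·5 − 3)/(1 − 0.88) = 11.667.
The smallest integer exceeding 11.667 is 12.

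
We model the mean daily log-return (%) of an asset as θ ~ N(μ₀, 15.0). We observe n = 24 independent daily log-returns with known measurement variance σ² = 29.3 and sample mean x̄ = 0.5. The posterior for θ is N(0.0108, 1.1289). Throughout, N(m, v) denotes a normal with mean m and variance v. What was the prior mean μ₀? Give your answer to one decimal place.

μ₀ = -6.0

With known observation variance, the Normal–Normal posterior has precision τ_n = τ₀ + n/σ² and mean μ_n = (τ₀μ₀ + (n/σ²)x̄)/τ_n.
Here τ₀ = 1/15.0 = 0.066667 and τ_data = 24/29.3 = 0.819113, so τ_n = 0.885780.
Rearranging for μ₀: μ₀ = (μ_n·τ_n − τ_data·x̄)/τ₀ = (0.0108·0.885780 − 0.819113·0.5) / 0.066667 = -0.399990/0.066667 ≈ -6.0.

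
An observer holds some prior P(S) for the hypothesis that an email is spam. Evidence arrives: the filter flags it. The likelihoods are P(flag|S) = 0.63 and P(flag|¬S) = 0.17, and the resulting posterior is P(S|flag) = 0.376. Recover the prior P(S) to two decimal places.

Bayes' rule in odds form gives O(S|E) = O(S)·[P(E|S)/P(E|¬S)], hence O(S) = O(S|E)/LR.
Posterior odds = 0.376/(1−0.376) = 0.6026. LR = 0.63/0.17 = 3.7059.
Prior odds = 0.6026/3.7059 = 0.1626, so P(S) = 0.1626/(1+0.1626) ≈ 0.14.

P(S) = 0.14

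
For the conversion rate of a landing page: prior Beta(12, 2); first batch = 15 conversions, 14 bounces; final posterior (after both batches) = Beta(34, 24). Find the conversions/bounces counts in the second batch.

Because Beta–binomial updating is additive in the counts, the combined data contributed (α_post−α_prior, β_post−β_prior) successes and failures.
Total across both batches: 34−12=22 conversions, 24−2=22 bounces.
Subtract the first batch: 22−15=7 conversions and 22−14=8 bounces.

7 conversions and 8 bounces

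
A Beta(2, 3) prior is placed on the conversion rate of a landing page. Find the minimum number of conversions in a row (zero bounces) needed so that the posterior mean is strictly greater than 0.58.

k = 3

After k conversions and 0 bounces the posterior is Beta(2+k, 3), with mean (2+k)/(2+3+k).
Set (2+k)/(5+k) > 0.58 and solve: k > (0.58·5 − 2)/(1 − 0.58) = 2.143.
The smallest integer exceeding 2.143 is 3, and checking k=3: (5)/(8) = 0.6250 > 0.58.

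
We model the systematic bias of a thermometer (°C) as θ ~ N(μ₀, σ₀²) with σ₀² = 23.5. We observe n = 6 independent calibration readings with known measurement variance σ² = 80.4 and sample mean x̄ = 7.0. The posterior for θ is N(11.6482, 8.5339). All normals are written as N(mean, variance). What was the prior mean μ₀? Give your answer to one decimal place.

The posterior mean is a precision-weighted average: μ_n = (τ₀μ₀ + τ_data·x̄)/(τ₀+τ_data), with τ₀=1/σ₀² and τ_data=n/σ².
Here τ₀ = 1/23.5 = 0.042553 and τ_data = 6/80.4 = 0.074627, so τ_n = 0.117180.
Rearranging for μ₀: μ₀ = (μ_n·τ_n − τ_data·x̄)/τ₀ = (11.6482·0.117180 − 0.074627·7.0) / 0.042553 = 0.842547/0.042553 ≈ 19.8.

μ₀ = 19.8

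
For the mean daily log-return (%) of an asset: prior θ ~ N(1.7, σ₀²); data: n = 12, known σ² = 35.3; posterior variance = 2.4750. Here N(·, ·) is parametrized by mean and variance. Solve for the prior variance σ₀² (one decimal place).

σ₀² = 15.6

For the Normal–Normal model with known σ², precisions add: τ_n = τ₀ + n/σ².
So 1/σ₀² = 1/2.4750 − 12/35.3 = 0.404040 − 0.339943 = 0.064097.
Hence σ₀² = 1/0.064097 ≈ 15.6.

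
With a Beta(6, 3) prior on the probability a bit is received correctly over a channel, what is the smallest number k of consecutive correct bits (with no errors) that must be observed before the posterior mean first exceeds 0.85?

After k correct bits and 0 errors the posterior is Beta(6+k, 3), with mean (6+k)/(6+3+k).
Set (6+k)/(9+k) > 0.85 and solve: k > (0.85·9 − 6)/(1 − 0.85) = 11.000.
The smallest integer exceeding 11.000 is 12.

k = 12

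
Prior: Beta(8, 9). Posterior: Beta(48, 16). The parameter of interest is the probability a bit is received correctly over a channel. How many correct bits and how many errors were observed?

40 correct bits and 7 errors

A Beta(α, β) prior with s successes and f failures in binomial data gives a Beta(α+s, β+f) posterior.
So s = 48 − 8 = 40 and f = 16 − 9 = 7.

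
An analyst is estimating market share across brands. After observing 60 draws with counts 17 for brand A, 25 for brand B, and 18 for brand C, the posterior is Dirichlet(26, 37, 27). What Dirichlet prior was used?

For a Dirichlet(α) prior with multinomial counts c, the posterior is Dirichlet(α + c) componentwise.
Subtract each count from the matching posterior parameter: 26−17=9, 37−25=12, 27−18=9.

Dirichlet(9, 12, 9)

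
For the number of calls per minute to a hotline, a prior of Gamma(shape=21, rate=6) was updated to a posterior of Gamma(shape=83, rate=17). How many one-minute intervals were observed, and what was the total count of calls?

n = 11 one-minute intervals with total 62 calls

A Gamma(α, β) prior (rate parametrization) on a Poisson rate with n observations summing to S gives posterior Gamma(α+S, β+n).
Matching: Σxᵢ = 83 − 21 = 62 and n = 17 − 6 = 11.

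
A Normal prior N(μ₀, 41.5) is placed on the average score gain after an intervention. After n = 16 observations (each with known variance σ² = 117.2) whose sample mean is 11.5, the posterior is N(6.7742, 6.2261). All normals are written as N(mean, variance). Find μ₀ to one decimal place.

With known observation variance, the Normal–Normal posterior has precision τ_n = τ₀ + n/σ² and mean μ_n = (τ₀μ₀ + (n/σ²)x̄)/τ_n.
Here τ₀ = 1/41.5 = 0.024096 and τ_data = 16/117.2 = 0.136519, so τ_n = 0.160615.
Rearranging for μ₀: μ₀ = (μ_n·τ_n − τ_data·x̄)/τ₀ = (6.7742·0.160615 − 0.136519·11.5) / 0.024096 = -0.481930/0.024096 ≈ -20.0.

μ₀ = -20.0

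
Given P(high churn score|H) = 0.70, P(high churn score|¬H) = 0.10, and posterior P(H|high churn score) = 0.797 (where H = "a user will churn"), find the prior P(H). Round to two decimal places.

Bayes' rule in odds form gives O(H|E) = O(H)·[P(E|H)/P(E|¬H)], hence O(H) = O(H|E)/LR.
Posterior odds = 0.797/(1−0.797) = 3.9261. LR = 0.70/0.10 = 7.0000.
Prior odds = 3.9261/7.0000 = 0.5609, so P(H) = 0.5609/(1+0.5609) ≈ 0.36.

P(H) = 0.36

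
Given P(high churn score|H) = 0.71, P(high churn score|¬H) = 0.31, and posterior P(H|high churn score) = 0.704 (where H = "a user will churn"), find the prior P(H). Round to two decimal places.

P(H) = 0.51

Bayes' rule in odds form gives O(H|E) = O(H)·[P(E|H)/P(E|¬H)], hence O(H) = O(H|E)/LR.
Posterior odds = 0.704/(1−0.704) = 2.3784. LR = 0.71/0.31 = 2.2903.
Prior odds = 2.3784/2.2903 = 1.0385, so P(H) = 1.0385/(1+1.0385) ≈ 0.51.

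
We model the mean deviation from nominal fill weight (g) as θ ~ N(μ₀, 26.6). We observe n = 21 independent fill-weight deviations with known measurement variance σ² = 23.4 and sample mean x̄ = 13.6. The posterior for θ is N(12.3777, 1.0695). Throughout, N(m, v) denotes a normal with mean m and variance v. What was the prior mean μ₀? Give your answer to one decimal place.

μ₀ = -16.8

With known observation variance, the Normal–Normal posterior has precision τ_n = τ₀ + n/σ² and mean μ_n = (τ₀μ₀ + (n/σ²)x̄)/τ_n.
Here τ₀ = 1/26.6 = 0.037594 and τ_data = 21/23.4 = 0.897436, so τ_n = 0.935030.
Rearranging for μ₀: μ₀ = (μ_n·τ_n − τ_data·x̄)/τ₀ = (12.3777·0.935030 − 0.897436·13.6) / 0.037594 = -0.631609/0.037594 ≈ -16.8.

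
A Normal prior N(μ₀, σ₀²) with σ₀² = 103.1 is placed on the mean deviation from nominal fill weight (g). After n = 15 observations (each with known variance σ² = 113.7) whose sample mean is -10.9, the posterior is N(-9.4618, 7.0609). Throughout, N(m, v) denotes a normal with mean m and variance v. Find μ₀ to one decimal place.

μ₀ = 10.1

With known observation variance, the Normal–Normal posterior has precision τ_n = τ₀ + n/σ² and mean μ_n = (τ₀μ₀ + (n/σ²)x̄)/τ_n.
Here τ₀ = 1/103.1 = 0.009699 and τ_data = 15/113.7 = 0.131926, so τ_n = 0.141625.
Rearranging for μ₀: μ₀ = (μ_n·τ_n − τ_data·x̄)/τ₀ = (-9.4618·0.141625 − 0.131926·-10.9) / 0.009699 = 0.097966/0.009699 ≈ 10.1.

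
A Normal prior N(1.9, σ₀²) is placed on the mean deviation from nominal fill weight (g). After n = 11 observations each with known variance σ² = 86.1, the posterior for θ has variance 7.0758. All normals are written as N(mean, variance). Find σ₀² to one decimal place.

Posterior precision equals prior precision plus data precision: 1/σ_n² = 1/σ₀² + n/σ².
So 1/σ₀² = 1/7.0758 − 11/86.1 = 0.141327 − 0.127758 = 0.013569.
Hence σ₀² = 1/0.013569 ≈ 73.7.

σ₀² = 73.7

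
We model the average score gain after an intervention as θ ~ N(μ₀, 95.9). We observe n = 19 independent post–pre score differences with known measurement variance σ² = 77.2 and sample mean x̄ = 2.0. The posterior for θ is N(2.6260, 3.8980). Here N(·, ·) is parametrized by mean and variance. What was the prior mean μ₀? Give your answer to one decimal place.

μ₀ = 17.4

With known observation variance, the Normal–Normal posterior has precision τ_n = τ₀ + n/σ² and mean μ_n = (τ₀μ₀ + (n/σ²)x̄)/τ_n.
Here τ₀ = 1/95.9 = 0.010428 and τ_data = 19/77.2 = 0.246114, so τ_n = 0.256542.
Rearranging for μ₀: μ₀ = (μ_n·τ_n − τ_data·x̄)/τ₀ = (2.6260·0.256542 − 0.246114·2.0) / 0.010428 = 0.181451/0.010428 ≈ 17.4.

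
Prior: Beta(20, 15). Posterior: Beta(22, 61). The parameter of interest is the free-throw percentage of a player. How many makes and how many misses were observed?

2 makes and 46 misses

Beta is conjugate to the binomial likelihood: posterior = Beta(a+s, b+f).
So s = 22 − 20 = 2 and f = 61 − 15 = 46.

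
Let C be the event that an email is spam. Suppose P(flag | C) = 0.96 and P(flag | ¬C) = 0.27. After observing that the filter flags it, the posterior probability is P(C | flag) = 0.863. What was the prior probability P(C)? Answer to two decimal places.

In odds form, posterior odds = prior odds × likelihood ratio, so prior odds = posterior odds ÷ LR.
Posterior odds = 0.863/(1−0.863) = 6.2993. LR = 0.96/0.27 = 3.5556.
Prior odds = 6.2993/3.5556 = 1.7717, so P(C) = 1.7717/(1+1.7717) ≈ 0.64.

P(C) = 0.64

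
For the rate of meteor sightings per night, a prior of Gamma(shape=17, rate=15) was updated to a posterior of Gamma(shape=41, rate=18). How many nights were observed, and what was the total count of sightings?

Gamma–Poisson conjugacy: posterior shape = α + Σxᵢ, posterior rate = β + n.
Matching: Σxᵢ = 41 − 17 = 24 and n = 18 − 15 = 3.

n = 3 nights with total 24 sightings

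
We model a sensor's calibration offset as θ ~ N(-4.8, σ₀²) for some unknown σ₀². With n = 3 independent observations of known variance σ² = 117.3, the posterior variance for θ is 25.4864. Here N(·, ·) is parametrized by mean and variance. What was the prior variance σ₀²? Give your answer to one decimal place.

σ₀² = 73.2

Posterior precision equals prior precision plus data precision: 1/σ_n² = 1/σ₀² + n/σ².
So 1/σ₀² = 1/25.4864 − 3/117.3 = 0.039237 − 0.025575 = 0.013662.
Hence σ₀² = 1/0.013662 ≈ 73.2.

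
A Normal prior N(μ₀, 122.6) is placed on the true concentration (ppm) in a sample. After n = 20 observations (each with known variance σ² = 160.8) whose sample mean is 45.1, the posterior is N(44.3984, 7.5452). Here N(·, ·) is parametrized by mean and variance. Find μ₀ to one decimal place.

With known observation variance, the Normal–Normal posterior has precision τ_n = τ₀ + n/σ² and mean μ_n = (τ₀μ₀ + (n/σ²)x̄)/τ_n.
Here τ₀ = 1/122.6 = 0.008157 and τ_data = 20/160.8 = 0.124378, so τ_n = 0.132535.
Rearranging for μ₀: μ₀ = (μ_n·τ_n − τ_data·x̄)/τ₀ = (44.3984·0.132535 − 0.124378·45.1) / 0.008157 = 0.274894/0.008157 ≈ 33.7.

μ₀ = 33.7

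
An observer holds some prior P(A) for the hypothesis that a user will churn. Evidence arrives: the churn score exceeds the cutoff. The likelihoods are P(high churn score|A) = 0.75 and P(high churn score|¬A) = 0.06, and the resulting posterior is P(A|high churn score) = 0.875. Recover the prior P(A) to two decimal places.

In odds form, posterior odds = prior odds × likelihood ratio, so prior odds = posterior odds ÷ LR.
Posterior odds = 0.875/(1−0.875) = 7.0000. LR = 0.75/0.06 = 12.5000.
Prior odds = 7.0000/12.5000 = 0.5600, so P(A) = 0.5600/(1+0.5600) ≈ 0.36.

P(A) = 0.36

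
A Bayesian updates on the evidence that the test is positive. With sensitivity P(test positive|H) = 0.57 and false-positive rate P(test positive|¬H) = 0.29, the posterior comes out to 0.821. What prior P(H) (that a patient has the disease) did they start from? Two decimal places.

P(H) = 0.70

Bayes' rule in odds form gives O(H|E) = O(H)·[P(E|H)/P(E|¬H)], hence O(H) = O(H|E)/LR.
Posterior odds = 0.821/(1−0.821) = 4.5866. LR = 0.57/0.29 = 1.9655.
Prior odds = 4.5866/1.9655 = 2.3336, so P(H) = 2.3336/(1+2.3336) ≈ 0.70.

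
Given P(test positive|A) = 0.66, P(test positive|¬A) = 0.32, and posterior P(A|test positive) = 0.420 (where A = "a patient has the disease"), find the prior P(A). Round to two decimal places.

Bayes' rule in odds form gives O(A|E) = O(A)·[P(E|A)/P(E|¬A)], hence O(A) = O(A|E)/LR.
Posterior odds = 0.420/(1−0.420) = 0.7241. LR = 0.66/0.32 = 2.0625.
Prior odds = 0.7241/2.0625 = 0.3511, so P(A) = 0.3511/(1+0.3511) ≈ 0.26.

P(A) = 0.26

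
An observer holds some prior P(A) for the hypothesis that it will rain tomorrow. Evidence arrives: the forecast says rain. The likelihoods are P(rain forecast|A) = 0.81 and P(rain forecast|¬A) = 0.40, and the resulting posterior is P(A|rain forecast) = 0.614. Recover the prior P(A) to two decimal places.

P(A) = 0.44

In odds form, posterior odds = prior odds × likelihood ratio, so prior odds = posterior odds ÷ LR.
Posterior odds = 0.614/(1−0.614) = 1.5907. LR = 0.81/0.40 = 2.0250.
Prior odds = 1.5907/2.0250 = 0.7855, so P(A) = 0.7855/(1+0.7855) ≈ 0.44.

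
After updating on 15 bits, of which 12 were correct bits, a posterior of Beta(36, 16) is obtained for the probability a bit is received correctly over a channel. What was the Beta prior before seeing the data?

Beta(24, 13)

Under Beta–binomial conjugacy the posterior parameters are (a+s, b+f).
So a = 36 − 12 = 24 and b = 16 − 3 = 13.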